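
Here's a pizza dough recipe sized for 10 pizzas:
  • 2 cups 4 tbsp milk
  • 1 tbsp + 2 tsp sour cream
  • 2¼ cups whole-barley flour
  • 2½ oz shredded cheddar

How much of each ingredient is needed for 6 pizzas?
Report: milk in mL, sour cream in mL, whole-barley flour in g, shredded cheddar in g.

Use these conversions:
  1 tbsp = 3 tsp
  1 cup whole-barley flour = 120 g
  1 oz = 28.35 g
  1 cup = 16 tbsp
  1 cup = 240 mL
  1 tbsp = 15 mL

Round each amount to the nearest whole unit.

Scaling factor: 6/10 = 3/5 = 0.6.
milk: (2 cup + 4 tbsp = 2.25 cup) × 3/5 × 240 mL/cup = 324 mL
sour cream: (1 tbsp + 2 tsp = 5/3 tbsp) × 3/5 × 15 mL/tbsp = 15 mL
whole-barley flour: 2.25 cup × 3/5 × 120 g/cup = 162 g
shredded cheddar: 2.5 oz × 3/5 × 28.35 g/oz ≈ 43 g

milk: 324 mL; sour cream: 15 mL; whole-barley flour: 162 g; shredded cheddar: 43 g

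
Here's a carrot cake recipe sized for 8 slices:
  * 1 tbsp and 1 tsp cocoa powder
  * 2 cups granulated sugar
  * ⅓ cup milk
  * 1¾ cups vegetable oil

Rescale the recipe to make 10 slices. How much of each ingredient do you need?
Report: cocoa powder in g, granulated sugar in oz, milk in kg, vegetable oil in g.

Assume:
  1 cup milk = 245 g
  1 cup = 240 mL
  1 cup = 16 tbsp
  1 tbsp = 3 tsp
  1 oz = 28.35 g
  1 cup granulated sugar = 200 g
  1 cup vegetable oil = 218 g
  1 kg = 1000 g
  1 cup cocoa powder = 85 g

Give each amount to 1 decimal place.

cocoa powder: 8.9 g; granulated sugar: 17.6 oz; milk: 0.1 kg; vegetable oil: 476.9 g

Scaling factor: 10/8 = 5/4 = 1.25.
cocoa powder: (1 tbsp + 1 tsp = 4/3 tbsp) × 5/4 ÷ 16 tbsp/cup × 85 g/cup ≈ 8.9 g
granulated sugar: 2 cup × 5/4 × 200 g/cup ÷ 28.35 g/oz ≈ 17.6 oz
milk: 1/3 cup × 5/4 × 245 g/cup ÷ 1000 g/kg ≈ 0.1 kg
vegetable oil: 1.75 cup × 5/4 × 218 g/cup ≈ 476.9 g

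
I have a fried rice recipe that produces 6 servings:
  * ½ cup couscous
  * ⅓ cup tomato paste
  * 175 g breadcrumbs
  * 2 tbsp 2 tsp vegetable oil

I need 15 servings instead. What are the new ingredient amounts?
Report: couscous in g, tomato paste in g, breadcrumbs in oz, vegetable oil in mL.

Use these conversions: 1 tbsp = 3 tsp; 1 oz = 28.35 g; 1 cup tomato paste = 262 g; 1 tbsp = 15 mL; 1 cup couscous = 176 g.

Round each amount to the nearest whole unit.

Scaling factor: 15/6 = 5/2 = 2.5.
couscous: 0.5 cup × 5/2 × 176 g/cup = 220 g
tomato paste: 1/3 cup × 5/2 × 262 g/cup ≈ 218 g
breadcrumbs: 175 g × 5/2 ÷ 28.35 g/oz ≈ 15 oz
vegetable oil: (2 tbsp + 2 tsp = 8/3 tbsp) × 5/2 × 15 mL/tbsp = 100 mL

couscous: 220 g; tomato paste: 218 g; breadcrumbs: 15 oz; vegetable oil: 100 mL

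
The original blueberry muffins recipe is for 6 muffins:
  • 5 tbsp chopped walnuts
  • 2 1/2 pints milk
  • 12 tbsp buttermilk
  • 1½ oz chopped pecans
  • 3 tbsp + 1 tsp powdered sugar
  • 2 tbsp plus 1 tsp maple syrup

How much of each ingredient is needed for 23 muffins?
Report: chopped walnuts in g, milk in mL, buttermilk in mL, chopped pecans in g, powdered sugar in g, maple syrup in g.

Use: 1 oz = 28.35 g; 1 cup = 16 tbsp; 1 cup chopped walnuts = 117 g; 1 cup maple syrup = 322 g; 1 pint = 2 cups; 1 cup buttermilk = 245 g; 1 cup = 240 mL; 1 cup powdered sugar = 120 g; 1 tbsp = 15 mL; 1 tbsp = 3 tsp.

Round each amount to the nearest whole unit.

chopped walnuts: 140 g; milk: 4600 mL; buttermilk: 690 mL; chopped pecans: 163 g; powdered sugar: 96 g; maple syrup: 180 g

Scaling factor: 23/6.
chopped walnuts: 5 tbsp × 23/6 ÷ 16 tbsp/cup × 117 g/cup ≈ 140 g
milk: 2.5 pint × 23/6 × 2 cup/pint × 240 mL/cup = 4600 mL
buttermilk: 12 tbsp × 23/6 × 15 mL/tbsp = 690 mL
chopped pecans: 1.5 oz × 23/6 × 28.35 g/oz ≈ 163 g
powdered sugar: (3 tbsp + 1 tsp = 10/3 tbsp) × 23/6 ÷ 16 tbsp/cup × 120 g/cup ≈ 96 g
maple syrup: (2 tbsp + 1 tsp = 7/3 tbsp) × 23/6 ÷ 16 tbsp/cup × 322 g/cup ≈ 180 g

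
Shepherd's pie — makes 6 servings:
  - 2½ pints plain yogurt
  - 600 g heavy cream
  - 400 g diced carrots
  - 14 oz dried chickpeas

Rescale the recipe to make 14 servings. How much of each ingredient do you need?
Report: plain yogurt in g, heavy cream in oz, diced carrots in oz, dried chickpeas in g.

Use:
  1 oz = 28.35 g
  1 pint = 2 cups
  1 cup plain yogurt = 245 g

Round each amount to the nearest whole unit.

Scaling factor: 14/6 = 7/3.
plain yogurt: 2.5 pint × 7/3 × 2 cup/pint × 245 g/cup ≈ 2858 g
heavy cream: 600 g × 7/3 ÷ 28.35 g/oz ≈ 49 oz
diced carrots: 400 g × 7/3 ÷ 28.35 g/oz ≈ 33 oz
dried chickpeas: 14 oz × 7/3 × 28.35 g/oz ≈ 926 g

plain yogurt: 2858 g; heavy cream: 49 oz; diced carrots: 33 oz; dried chickpeas: 926 g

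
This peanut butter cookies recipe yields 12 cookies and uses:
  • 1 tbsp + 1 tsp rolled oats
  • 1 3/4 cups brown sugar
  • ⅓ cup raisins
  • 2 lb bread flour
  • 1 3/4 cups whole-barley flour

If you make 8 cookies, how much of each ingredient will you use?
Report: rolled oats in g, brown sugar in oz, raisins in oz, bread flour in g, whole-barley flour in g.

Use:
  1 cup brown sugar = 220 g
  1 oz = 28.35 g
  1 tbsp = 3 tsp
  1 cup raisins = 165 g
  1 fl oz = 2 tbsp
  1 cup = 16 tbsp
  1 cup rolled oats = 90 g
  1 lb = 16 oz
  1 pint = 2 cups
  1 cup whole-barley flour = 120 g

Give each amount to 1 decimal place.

rolled oats: 5.0 g; brown sugar: 9.1 oz; raisins: 1.3 oz; bread flour: 604.8 g; whole-barley flour: 140.0 g

Scaling factor: 8/12 = 2/3.
rolled oats: (1 tbsp + 1 tsp = 4/3 tbsp) × 2/3 ÷ 16 tbsp/cup × 90 g/cup = 5.0 g
brown sugar: 1.75 cup × 2/3 × 220 g/cup ÷ 28.35 g/oz ≈ 9.1 oz
raisins: 1/3 cup × 2/3 × 165 g/cup ÷ 28.35 g/oz ≈ 1.3 oz
bread flour: 2 lb × 2/3 × 16 oz/lb × 28.35 g/oz = 604.8 g
whole-barley flour: 1.75 cup × 2/3 × 120 g/cup = 140.0 g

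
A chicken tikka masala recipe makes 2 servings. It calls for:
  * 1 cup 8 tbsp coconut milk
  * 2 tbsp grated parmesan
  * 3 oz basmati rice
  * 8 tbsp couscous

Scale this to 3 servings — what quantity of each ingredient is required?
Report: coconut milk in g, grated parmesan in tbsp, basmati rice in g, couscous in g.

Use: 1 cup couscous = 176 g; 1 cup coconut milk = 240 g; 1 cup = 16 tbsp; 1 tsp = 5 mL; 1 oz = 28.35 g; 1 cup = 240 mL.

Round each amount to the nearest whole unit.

Scaling factor: 3/2 = 1.5.
coconut milk: (1 cup + 8 tbsp = 1.5 cup) × 3/2 × 240 g/cup = 540 g
grated parmesan: 2 tbsp × 3/2 = 3 tbsp
basmati rice: 3 oz × 3/2 × 28.35 g/oz ≈ 128 g
couscous: 8 tbsp × 3/2 ÷ 16 tbsp/cup × 176 g/cup = 132 g

coconut milk: 540 g; grated parmesan: 3 tbsp; basmati rice: 128 g; couscous: 132 g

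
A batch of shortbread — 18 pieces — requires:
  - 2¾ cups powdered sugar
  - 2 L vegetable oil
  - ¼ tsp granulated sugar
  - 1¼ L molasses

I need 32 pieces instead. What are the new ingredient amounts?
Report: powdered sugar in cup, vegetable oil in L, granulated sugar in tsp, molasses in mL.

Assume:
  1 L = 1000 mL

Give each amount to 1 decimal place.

Scaling factor: 32/18 = 16/9.
powdered sugar: 2.75 cup × 16/9 ≈ 4.9 cup
vegetable oil: 2 L × 16/9 ≈ 3.6 L
granulated sugar: 0.25 tsp × 16/9 ≈ 0.4 tsp
molasses: 1.25 L × 16/9 × 1000 mL/L ≈ 2222.2 mL

powdered sugar: 4.9 cup; vegetable oil: 3.6 L; granulated sugar: 0.4 tsp; molasses: 2222.2 mL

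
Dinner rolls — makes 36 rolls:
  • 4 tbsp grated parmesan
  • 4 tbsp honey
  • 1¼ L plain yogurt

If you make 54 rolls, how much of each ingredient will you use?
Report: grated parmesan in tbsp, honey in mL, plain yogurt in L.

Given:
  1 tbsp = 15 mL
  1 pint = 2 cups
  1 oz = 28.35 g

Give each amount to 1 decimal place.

Scaling factor: 54/36 = 3/2 = 1.5.
grated parmesan: 4 tbsp × 3/2 = 6.0 tbsp
honey: 4 tbsp × 3/2 × 15 mL/tbsp = 90.0 mL
plain yogurt: 1.25 L × 3/2 ≈ 1.9 L

grated parmesan: 6.0 tbsp; honey: 90.0 mL; plain yogurt: 1.9 L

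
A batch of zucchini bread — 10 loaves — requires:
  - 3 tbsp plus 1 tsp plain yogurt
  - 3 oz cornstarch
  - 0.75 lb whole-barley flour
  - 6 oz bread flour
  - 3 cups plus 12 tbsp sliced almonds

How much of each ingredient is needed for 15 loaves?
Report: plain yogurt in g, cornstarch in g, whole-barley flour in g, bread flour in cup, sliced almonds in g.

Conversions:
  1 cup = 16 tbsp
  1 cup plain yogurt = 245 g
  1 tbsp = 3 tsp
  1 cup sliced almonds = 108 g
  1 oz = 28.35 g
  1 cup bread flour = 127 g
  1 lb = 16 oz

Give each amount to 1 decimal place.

Scaling factor: 15/10 = 3/2 = 1.5.
plain yogurt: (3 tbsp + 1 tsp = 10/3 tbsp) × 3/2 ÷ 16 tbsp/cup × 245 g/cup ≈ 76.6 g
cornstarch: 3 oz × 3/2 × 28.35 g/oz ≈ 127.6 g
whole-barley flour: 0.75 lb × 3/2 × 16 oz/lb × 28.35 g/oz = 510.3 g
bread flour: 6 oz × 3/2 × 28.35 g/oz ÷ 127 g/cup ≈ 2.0 cup
sliced almonds: (3 cup + 12 tbsp = 3.75 cup) × 3/2 × 108 g/cup = 607.5 g

plain yogurt: 76.6 g; cornstarch: 127.6 g; whole-barley flour: 510.3 g; bread flour: 2.0 cup; sliced almonds: 607.5 g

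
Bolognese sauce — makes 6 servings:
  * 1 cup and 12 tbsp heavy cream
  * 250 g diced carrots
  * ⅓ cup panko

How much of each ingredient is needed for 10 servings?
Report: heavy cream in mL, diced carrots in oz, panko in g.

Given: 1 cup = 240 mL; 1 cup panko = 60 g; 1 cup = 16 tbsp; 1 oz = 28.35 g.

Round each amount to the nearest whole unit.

heavy cream: 700 mL; diced carrots: 15 oz; panko: 33 g

Scaling factor: 10/6 = 5/3.
heavy cream: (1 cup + 12 tbsp = 1.75 cup) × 5/3 × 240 mL/cup = 700 mL
diced carrots: 250 g × 5/3 ÷ 28.35 g/oz ≈ 15 oz
panko: 1/3 cup × 5/3 × 60 g/cup ≈ 33 g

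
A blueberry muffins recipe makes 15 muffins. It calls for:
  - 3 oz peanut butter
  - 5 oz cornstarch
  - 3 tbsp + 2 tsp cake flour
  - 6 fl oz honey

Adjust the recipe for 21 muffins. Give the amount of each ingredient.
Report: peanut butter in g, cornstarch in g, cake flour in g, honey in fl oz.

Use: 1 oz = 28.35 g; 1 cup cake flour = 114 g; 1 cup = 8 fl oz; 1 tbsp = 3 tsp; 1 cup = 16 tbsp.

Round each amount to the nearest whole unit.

Scaling factor: 21/15 = 7/5 = 1.4.
peanut butter: 3 oz × 7/5 × 28.35 g/oz ≈ 119 g
cornstarch: 5 oz × 7/5 × 28.35 g/oz ≈ 198 g
cake flour: (3 tbsp + 2 tsp = 11/3 tbsp) × 7/5 ÷ 16 tbsp/cup × 114 g/cup ≈ 37 g
honey: 6 fl oz × 7/5 ≈ 8 fl oz

peanut butter: 119 g; cornstarch: 198 g; cake flour: 37 g; honey: 8 fl oz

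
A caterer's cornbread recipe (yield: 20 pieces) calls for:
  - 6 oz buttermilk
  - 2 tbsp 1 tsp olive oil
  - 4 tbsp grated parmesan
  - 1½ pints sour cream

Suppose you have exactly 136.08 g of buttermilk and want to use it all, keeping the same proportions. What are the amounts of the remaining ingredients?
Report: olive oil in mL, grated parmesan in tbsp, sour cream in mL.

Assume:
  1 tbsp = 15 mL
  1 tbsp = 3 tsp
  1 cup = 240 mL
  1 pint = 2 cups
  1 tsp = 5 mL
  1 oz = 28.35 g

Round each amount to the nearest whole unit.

The original recipe has 170.1 g of buttermilk, so the scaling factor is 136.08 ÷ 170.1 = 4/5 = 0.8.
olive oil: (2 tbsp + 1 tsp = 7/3 tbsp) × 4/5 × 15 mL/tbsp = 28 mL
grated parmesan: 4 tbsp × 4/5 ≈ 3 tbsp
sour cream: 1.5 pint × 4/5 × 2 cup/pint × 240 mL/cup = 576 mL

olive oil: 28 mL; grated parmesan: 3 tbsp; sour cream: 576 mL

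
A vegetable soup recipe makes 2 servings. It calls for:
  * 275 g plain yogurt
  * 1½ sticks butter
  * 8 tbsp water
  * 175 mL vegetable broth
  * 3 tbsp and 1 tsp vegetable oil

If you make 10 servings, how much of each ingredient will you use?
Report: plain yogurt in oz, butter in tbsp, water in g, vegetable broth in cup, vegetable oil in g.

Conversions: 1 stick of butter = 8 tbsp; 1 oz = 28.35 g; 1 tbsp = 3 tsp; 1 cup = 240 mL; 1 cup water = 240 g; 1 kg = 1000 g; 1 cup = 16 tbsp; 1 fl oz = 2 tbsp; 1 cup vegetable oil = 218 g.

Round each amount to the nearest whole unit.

Scaling factor: 10/2 = 5.
plain yogurt: 275 g × 5 ÷ 28.35 g/oz ≈ 49 oz
butter: 1.5 stick × 5 × 8 tbsp/stick = 60 tbsp
water: 8 tbsp × 5 ÷ 16 tbsp/cup × 240 g/cup = 600 g
vegetable broth: 175 mL × 5 ÷ 240 mL/cup ≈ 4 cup
vegetable oil: (3 tbsp + 1 tsp = 10/3 tbsp) × 5 ÷ 16 tbsp/cup × 218 g/cup ≈ 227 g

plain yogurt: 49 oz; butter: 60 tbsp; water: 600 g; vegetable broth: 4 cup; vegetable oil: 227 g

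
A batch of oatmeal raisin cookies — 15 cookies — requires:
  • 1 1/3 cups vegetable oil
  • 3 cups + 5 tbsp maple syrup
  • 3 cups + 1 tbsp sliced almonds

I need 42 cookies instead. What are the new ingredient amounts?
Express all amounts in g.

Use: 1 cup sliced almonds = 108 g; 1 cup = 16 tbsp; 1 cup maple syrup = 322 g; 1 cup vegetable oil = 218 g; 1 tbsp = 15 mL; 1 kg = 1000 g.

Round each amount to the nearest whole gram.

Scaling factor: 42/15 = 14/5 = 2.8.
vegetable oil: 4/3 cup × 14/5 × 218 g/cup ≈ 814 g
maple syrup: (3 cup + 5 tbsp = 3.3125 cup) × 14/5 × 322 g/cup ≈ 2987 g
sliced almonds: (3 cup + 1 tbsp = 3.0625 cup) × 14/5 × 108 g/cup ≈ 926 g

vegetable oil: 814 g; maple syrup: 2987 g; sliced almonds: 926 g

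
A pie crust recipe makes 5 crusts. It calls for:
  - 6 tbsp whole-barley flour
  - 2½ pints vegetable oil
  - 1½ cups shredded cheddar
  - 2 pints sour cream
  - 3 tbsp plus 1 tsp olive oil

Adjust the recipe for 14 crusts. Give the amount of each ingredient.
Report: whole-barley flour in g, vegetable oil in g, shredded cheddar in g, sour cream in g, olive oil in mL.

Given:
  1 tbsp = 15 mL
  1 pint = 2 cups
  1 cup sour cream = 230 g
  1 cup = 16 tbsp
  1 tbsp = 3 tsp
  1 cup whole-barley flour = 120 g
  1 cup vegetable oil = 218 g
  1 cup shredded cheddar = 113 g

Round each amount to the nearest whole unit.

Scaling factor: 14/5 = 2.8.
whole-barley flour: 6 tbsp × 14/5 ÷ 16 tbsp/cup × 120 g/cup = 126 g
vegetable oil: 2.5 pint × 14/5 × 2 cup/pint × 218 g/cup = 3052 g
shredded cheddar: 1.5 cup × 14/5 × 113 g/cup ≈ 475 g
sour cream: 2 pint × 14/5 × 2 cup/pint × 230 g/cup = 2576 g
olive oil: (3 tbsp + 1 tsp = 10/3 tbsp) × 14/5 × 15 mL/tbsp = 140 mL

whole-barley flour: 126 g; vegetable oil: 3052 g; shredded cheddar: 475 g; sour cream: 2576 g; olive oil: 140 mL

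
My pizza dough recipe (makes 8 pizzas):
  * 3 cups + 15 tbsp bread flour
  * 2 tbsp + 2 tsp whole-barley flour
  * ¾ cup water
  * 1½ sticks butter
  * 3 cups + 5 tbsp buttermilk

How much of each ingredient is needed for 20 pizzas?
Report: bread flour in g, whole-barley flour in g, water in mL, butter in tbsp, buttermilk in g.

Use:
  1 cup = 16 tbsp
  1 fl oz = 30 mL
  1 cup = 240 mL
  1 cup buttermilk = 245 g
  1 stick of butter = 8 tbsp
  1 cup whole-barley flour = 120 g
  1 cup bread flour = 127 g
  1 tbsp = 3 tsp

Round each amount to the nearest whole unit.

Scaling factor: 20/8 = 5/2 = 2.5.
bread flour: (3 cup + 15 tbsp = 3.9375 cup) × 5/2 × 127 g/cup ≈ 1250 g
whole-barley flour: (2 tbsp + 2 tsp = 8/3 tbsp) × 5/2 ÷ 16 tbsp/cup × 120 g/cup = 50 g
water: 0.75 cup × 5/2 × 240 mL/cup = 450 mL
butter: 1.5 stick × 5/2 × 8 tbsp/stick = 30 tbsp
buttermilk: (3 cup + 5 tbsp = 3.3125 cup) × 5/2 × 245 g/cup ≈ 2029 g

bread flour: 1250 g; whole-barley flour: 50 g; water: 450 mL; butter: 30 tbsp; buttermilk: 2029 g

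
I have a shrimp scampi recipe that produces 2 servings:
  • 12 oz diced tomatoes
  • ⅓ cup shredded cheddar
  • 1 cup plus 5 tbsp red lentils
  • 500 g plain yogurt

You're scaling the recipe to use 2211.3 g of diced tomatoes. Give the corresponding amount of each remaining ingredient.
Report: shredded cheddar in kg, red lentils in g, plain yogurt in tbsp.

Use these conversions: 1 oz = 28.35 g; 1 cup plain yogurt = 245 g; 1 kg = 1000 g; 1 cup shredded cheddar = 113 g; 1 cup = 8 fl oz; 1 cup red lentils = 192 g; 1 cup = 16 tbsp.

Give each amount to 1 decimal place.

shredded cheddar: 0.2 kg; red lentils: 1638.0 g; plain yogurt: 212.2 tbsp

The original recipe has 340.2 g of diced tomatoes, so the scaling factor is 2211.3 ÷ 340.2 = 13/2 = 6.5.
shredded cheddar: 1/3 cup × 13/2 × 113 g/cup ÷ 1000 g/kg ≈ 0.2 kg
red lentils: (1 cup + 5 tbsp = 1.3125 cup) × 13/2 × 192 g/cup = 1638.0 g
plain yogurt: 500 g × 13/2 ÷ 245 g/cup × 16 tbsp/cup ≈ 212.2 tbsp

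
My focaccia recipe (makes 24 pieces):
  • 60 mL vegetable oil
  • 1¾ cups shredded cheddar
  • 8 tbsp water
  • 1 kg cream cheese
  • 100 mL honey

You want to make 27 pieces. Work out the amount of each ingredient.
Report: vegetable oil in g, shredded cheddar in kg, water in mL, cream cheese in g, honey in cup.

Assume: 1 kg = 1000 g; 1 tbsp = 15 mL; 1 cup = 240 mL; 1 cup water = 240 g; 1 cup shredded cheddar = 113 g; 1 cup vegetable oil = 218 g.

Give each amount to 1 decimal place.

Scaling factor: 27/24 = 9/8 = 1.125.
vegetable oil: 60 mL × 9/8 ÷ 240 mL/cup × 218 g/cup ≈ 61.3 g
shredded cheddar: 1.75 cup × 9/8 × 113 g/cup ÷ 1000 g/kg ≈ 0.2 kg
water: 8 tbsp × 9/8 × 15 mL/tbsp = 135.0 mL
cream cheese: 1 kg × 9/8 × 1000 g/kg = 1125.0 g
honey: 100 mL × 9/8 ÷ 240 mL/cup ≈ 0.5 cup

vegetable oil: 61.3 g; shredded cheddar: 0.2 kg; water: 135.0 mL; cream cheese: 1125.0 g; honey: 0.5 cup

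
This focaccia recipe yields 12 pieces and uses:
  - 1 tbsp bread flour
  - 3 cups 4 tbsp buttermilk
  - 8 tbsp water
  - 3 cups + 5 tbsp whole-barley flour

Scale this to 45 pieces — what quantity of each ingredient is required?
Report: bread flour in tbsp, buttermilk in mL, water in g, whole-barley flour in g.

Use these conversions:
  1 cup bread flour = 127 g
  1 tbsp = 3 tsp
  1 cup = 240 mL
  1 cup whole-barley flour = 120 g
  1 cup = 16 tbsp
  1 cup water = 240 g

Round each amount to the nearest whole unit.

Scaling factor: 45/12 = 15/4 = 3.75.
bread flour: 1 tbsp × 15/4 ≈ 4 tbsp
buttermilk: (3 cup + 4 tbsp = 3.25 cup) × 15/4 × 240 mL/cup = 2925 mL
water: 8 tbsp × 15/4 ÷ 16 tbsp/cup × 240 g/cup = 450 g
whole-barley flour: (3 cup + 5 tbsp = 3.3125 cup) × 15/4 × 120 g/cup ≈ 1491 g

bread flour: 4 tbsp; buttermilk: 2925 mL; water: 450 g; whole-barley flour: 1491 g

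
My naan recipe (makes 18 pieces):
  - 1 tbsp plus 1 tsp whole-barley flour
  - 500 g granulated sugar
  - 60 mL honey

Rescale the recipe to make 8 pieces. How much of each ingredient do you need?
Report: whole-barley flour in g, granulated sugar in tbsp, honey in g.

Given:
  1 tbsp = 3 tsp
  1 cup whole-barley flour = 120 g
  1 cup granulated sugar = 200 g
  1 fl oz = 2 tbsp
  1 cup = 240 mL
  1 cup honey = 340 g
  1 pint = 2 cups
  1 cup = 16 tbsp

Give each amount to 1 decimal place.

Scaling factor: 8/18 = 4/9.
whole-barley flour: (1 tbsp + 1 tsp = 4/3 tbsp) × 4/9 ÷ 16 tbsp/cup × 120 g/cup ≈ 4.4 g
granulated sugar: 500 g × 4/9 ÷ 200 g/cup × 16 tbsp/cup ≈ 17.8 tbsp
honey: 60 mL × 4/9 ÷ 240 mL/cup × 340 g/cup ≈ 37.8 g

whole-barley flour: 4.4 g; granulated sugar: 17.8 tbsp; honey: 37.8 g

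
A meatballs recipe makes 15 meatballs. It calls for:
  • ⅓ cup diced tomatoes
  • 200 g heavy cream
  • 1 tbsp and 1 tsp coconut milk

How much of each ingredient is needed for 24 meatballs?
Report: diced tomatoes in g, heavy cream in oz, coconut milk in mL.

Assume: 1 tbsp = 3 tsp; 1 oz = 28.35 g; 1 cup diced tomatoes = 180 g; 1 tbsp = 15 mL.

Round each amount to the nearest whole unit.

diced tomatoes: 96 g; heavy cream: 11 oz; coconut milk: 32 mL

Scaling factor: 24/15 = 8/5 = 1.6.
diced tomatoes: 1/3 cup × 8/5 × 180 g/cup = 96 g
heavy cream: 200 g × 8/5 ÷ 28.35 g/oz ≈ 11 oz
coconut milk: (1 tbsp + 1 tsp = 4/3 tbsp) × 8/5 × 15 mL/tbsp = 32 mL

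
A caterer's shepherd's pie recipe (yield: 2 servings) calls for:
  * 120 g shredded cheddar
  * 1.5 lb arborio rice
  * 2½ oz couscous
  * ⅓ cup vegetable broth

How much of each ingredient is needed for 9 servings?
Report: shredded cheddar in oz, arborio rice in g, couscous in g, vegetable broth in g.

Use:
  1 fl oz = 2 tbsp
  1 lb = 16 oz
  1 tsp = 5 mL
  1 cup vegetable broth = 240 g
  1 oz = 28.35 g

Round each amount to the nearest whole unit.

shredded cheddar: 19 oz; arborio rice: 3062 g; couscous: 319 g; vegetable broth: 360 g

Scaling factor: 9/2 = 4.5.
shredded cheddar: 120 g × 9/2 ÷ 28.35 g/oz ≈ 19 oz
arborio rice: 1.5 lb × 9/2 × 16 oz/lb × 28.35 g/oz ≈ 3062 g
couscous: 2.5 oz × 9/2 × 28.35 g/oz ≈ 319 g
vegetable broth: 1/3 cup × 9/2 × 240 g/cup = 360 g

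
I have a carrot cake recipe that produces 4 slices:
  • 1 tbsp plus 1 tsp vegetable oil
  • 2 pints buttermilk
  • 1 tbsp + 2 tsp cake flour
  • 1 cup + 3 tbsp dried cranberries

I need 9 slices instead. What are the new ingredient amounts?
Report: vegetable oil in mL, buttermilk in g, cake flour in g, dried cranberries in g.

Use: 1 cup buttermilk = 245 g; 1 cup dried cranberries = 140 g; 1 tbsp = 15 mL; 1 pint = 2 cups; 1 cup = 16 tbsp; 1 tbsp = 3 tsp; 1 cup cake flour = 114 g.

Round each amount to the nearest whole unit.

Scaling factor: 9/4 = 2.25.
vegetable oil: (1 tbsp + 1 tsp = 4/3 tbsp) × 9/4 × 15 mL/tbsp = 45 mL
buttermilk: 2 pint × 9/4 × 2 cup/pint × 245 g/cup = 2205 g
cake flour: (1 tbsp + 2 tsp = 5/3 tbsp) × 9/4 ÷ 16 tbsp/cup × 114 g/cup ≈ 27 g
dried cranberries: (1 cup + 3 tbsp = 1.1875 cup) × 9/4 × 140 g/cup ≈ 374 g

vegetable oil: 45 mL; buttermilk: 2205 g; cake flour: 27 g; dried cranberries: 374 g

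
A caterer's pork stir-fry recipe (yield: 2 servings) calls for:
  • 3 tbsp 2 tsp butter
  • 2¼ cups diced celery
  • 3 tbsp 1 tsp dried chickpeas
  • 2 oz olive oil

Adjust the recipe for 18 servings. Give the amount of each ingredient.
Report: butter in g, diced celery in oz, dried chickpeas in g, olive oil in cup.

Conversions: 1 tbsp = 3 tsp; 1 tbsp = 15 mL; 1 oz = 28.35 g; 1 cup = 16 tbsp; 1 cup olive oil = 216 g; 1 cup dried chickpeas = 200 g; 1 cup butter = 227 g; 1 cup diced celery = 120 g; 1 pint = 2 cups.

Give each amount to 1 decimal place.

butter: 468.2 g; diced celery: 85.7 oz; dried chickpeas: 375.0 g; olive oil: 2.4 cup

Scaling factor: 18/2 = 9.
butter: (3 tbsp + 2 tsp = 11/3 tbsp) × 9 ÷ 16 tbsp/cup × 227 g/cup ≈ 468.2 g
diced celery: 2.25 cup × 9 × 120 g/cup ÷ 28.35 g/oz ≈ 85.7 oz
dried chickpeas: (3 tbsp + 1 tsp = 10/3 tbsp) × 9 ÷ 16 tbsp/cup × 200 g/cup = 375.0 g
olive oil: 2 oz × 9 × 28.35 g/oz ÷ 216 g/cup ≈ 2.4 cup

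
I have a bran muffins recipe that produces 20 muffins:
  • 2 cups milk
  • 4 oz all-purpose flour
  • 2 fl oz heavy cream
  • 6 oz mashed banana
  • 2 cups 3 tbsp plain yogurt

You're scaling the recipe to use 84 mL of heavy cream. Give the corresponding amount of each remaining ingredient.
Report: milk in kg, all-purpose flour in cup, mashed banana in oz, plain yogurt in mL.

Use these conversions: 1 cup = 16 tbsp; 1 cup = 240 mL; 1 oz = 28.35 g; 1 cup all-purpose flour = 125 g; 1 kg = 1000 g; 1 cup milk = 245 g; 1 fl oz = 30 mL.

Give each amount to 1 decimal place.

milk: 0.7 kg; all-purpose flour: 1.3 cup; mashed banana: 8.4 oz; plain yogurt: 735.0 mL

The original recipe has 60 mL of heavy cream, so the scaling factor is 84 ÷ 60 = 7/5 = 1.4.
milk: 2 cup × 7/5 × 245 g/cup ÷ 1000 g/kg ≈ 0.7 kg
all-purpose flour: 4 oz × 7/5 × 28.35 g/oz ÷ 125 g/cup ≈ 1.3 cup
mashed banana: 6 oz × 7/5 = 8.4 oz
plain yogurt: (2 cup + 3 tbsp = 2.1875 cup) × 7/5 × 240 mL/cup = 735.0 mL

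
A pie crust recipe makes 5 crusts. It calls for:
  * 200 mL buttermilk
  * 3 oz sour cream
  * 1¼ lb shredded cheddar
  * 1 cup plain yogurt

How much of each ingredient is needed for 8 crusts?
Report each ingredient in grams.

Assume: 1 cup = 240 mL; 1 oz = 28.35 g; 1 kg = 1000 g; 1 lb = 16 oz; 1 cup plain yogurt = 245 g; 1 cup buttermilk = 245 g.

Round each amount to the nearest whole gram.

buttermilk: 327 g; sour cream: 136 g; shredded cheddar: 907 g; plain yogurt: 392 g

Scaling factor: 8/5 = 1.6.
buttermilk: 200 mL × 8/5 ÷ 240 mL/cup × 245 g/cup ≈ 327 g
sour cream: 3 oz × 8/5 × 28.35 g/oz ≈ 136 g
shredded cheddar: 1.25 lb × 8/5 × 16 oz/lb × 28.35 g/oz ≈ 907 g
plain yogurt: 1 cup × 8/5 × 245 g/cup = 392 g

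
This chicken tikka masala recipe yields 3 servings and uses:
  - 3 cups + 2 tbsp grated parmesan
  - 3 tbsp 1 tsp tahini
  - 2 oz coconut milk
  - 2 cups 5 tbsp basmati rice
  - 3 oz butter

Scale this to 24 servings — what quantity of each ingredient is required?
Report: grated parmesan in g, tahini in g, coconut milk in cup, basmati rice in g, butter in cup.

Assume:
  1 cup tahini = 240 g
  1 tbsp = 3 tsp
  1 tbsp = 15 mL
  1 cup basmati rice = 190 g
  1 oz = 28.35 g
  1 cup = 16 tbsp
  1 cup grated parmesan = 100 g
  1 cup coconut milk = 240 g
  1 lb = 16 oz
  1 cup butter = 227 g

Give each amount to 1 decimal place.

grated parmesan: 2500.0 g; tahini: 400.0 g; coconut milk: 1.9 cup; basmati rice: 3515.0 g; butter: 3.0 cup

Scaling factor: 24/3 = 8.
grated parmesan: (3 cup + 2 tbsp = 3.125 cup) × 8 × 100 g/cup = 2500.0 g
tahini: (3 tbsp + 1 tsp = 10/3 tbsp) × 8 ÷ 16 tbsp/cup × 240 g/cup = 400.0 g
coconut milk: 2 oz × 8 × 28.35 g/oz ÷ 240 g/cup ≈ 1.9 cup
basmati rice: (2 cup + 5 tbsp = 2.3125 cup) × 8 × 190 g/cup = 3515.0 g
butter: 3 oz × 8 × 28.35 g/oz ÷ 227 g/cup ≈ 3.0 cup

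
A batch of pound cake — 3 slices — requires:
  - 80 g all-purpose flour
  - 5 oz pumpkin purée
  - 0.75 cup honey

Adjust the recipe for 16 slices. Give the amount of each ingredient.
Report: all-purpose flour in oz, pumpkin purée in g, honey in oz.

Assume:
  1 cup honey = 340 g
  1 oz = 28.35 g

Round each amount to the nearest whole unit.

Scaling factor: 16/3.
all-purpose flour: 80 g × 16/3 ÷ 28.35 g/oz ≈ 15 oz
pumpkin purée: 5 oz × 16/3 × 28.35 g/oz = 756 g
honey: 0.75 cup × 16/3 × 340 g/cup ÷ 28.35 g/oz ≈ 48 oz

all-purpose flour: 15 oz; pumpkin purée: 756 g; honey: 48 oz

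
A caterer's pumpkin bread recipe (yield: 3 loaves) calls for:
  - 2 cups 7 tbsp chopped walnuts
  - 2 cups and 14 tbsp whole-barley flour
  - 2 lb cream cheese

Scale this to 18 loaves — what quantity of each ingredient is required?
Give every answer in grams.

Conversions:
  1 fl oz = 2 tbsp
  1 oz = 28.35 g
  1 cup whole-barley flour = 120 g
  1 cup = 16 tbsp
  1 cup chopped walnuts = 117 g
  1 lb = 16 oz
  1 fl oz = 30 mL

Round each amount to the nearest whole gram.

Scaling factor: 18/3 = 6.
chopped walnuts: (2 cup + 7 tbsp = 2.4375 cup) × 6 × 117 g/cup ≈ 1711 g
whole-barley flour: (2 cup + 14 tbsp = 2.875 cup) × 6 × 120 g/cup = 2070 g
cream cheese: 2 lb × 6 × 16 oz/lb × 28.35 g/oz ≈ 5443 g

chopped walnuts: 1711 g; whole-barley flour: 2070 g; cream cheese: 5443 g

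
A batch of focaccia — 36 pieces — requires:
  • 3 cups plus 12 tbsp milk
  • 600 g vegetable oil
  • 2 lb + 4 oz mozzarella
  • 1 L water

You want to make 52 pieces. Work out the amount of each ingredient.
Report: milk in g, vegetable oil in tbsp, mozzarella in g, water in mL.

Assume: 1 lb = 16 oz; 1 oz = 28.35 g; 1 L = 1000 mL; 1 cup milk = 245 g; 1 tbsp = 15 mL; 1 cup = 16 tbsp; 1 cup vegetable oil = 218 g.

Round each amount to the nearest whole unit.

Scaling factor: 52/36 = 13/9.
milk: (3 cup + 12 tbsp = 3.75 cup) × 13/9 × 245 g/cup ≈ 1327 g
vegetable oil: 600 g × 13/9 ÷ 218 g/cup × 16 tbsp/cup ≈ 64 tbsp
mozzarella: (2 lb + 4 oz = 2.25 lb) × 13/9 × 16 oz/lb × 28.35 g/oz ≈ 1474 g
water: 1 L × 13/9 × 1000 mL/L ≈ 1444 mL

milk: 1327 g; vegetable oil: 64 tbsp; mozzarella: 1474 g; water: 1444 mL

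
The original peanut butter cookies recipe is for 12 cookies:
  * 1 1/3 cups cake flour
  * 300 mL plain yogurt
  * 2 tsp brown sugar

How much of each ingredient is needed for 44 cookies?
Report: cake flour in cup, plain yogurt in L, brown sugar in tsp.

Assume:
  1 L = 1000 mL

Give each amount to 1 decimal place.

Scaling factor: 44/12 = 11/3.
cake flour: 4/3 cup × 11/3 ≈ 4.9 cup
plain yogurt: 300 mL × 11/3 ÷ 1000 mL/L = 1.1 L
brown sugar: 2 tsp × 11/3 ≈ 7.3 tsp

cake flour: 4.9 cup; plain yogurt: 1.1 L; brown sugar: 7.3 tsp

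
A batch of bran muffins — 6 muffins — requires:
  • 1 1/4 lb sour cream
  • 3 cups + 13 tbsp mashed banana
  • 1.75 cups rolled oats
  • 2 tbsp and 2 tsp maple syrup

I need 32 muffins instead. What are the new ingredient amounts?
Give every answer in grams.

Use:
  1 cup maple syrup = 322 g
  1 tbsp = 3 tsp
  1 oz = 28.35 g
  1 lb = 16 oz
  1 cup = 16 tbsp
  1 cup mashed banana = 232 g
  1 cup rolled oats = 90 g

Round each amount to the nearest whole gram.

sour cream: 3024 g; mashed banana: 4717 g; rolled oats: 840 g; maple syrup: 286 g

Scaling factor: 32/6 = 16/3.
sour cream: 1.25 lb × 16/3 × 16 oz/lb × 28.35 g/oz = 3024 g
mashed banana: (3 cup + 13 tbsp = 3.8125 cup) × 16/3 × 232 g/cup ≈ 4717 g
rolled oats: 1.75 cup × 16/3 × 90 g/cup = 840 g
maple syrup: (2 tbsp + 2 tsp = 8/3 tbsp) × 16/3 ÷ 16 tbsp/cup × 322 g/cup ≈ 286 g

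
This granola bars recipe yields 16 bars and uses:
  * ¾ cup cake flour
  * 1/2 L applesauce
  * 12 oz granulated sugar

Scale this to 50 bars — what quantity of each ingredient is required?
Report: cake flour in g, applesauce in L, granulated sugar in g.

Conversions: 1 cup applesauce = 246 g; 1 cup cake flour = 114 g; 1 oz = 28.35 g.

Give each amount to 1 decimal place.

cake flour: 267.2 g; applesauce: 1.6 L; granulated sugar: 1063.1 g

Scaling factor: 50/16 = 25/8 = 3.125.
cake flour: 0.75 cup × 25/8 × 114 g/cup ≈ 267.2 g
applesauce: 0.5 L × 25/8 ≈ 1.6 L
granulated sugar: 12 oz × 25/8 × 28.35 g/oz ≈ 1063.1 g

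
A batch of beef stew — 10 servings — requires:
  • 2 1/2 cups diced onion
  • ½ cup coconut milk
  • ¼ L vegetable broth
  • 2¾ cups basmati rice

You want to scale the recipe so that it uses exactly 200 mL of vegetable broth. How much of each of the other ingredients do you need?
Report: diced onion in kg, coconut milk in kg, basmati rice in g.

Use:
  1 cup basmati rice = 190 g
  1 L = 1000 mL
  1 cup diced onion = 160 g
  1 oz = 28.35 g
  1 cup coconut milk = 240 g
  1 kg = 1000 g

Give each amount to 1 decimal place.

The original recipe has 250 mL of vegetable broth, so the scaling factor is 200 ÷ 250 = 4/5 = 0.8.
diced onion: 2.5 cup × 4/5 × 160 g/cup ÷ 1000 g/kg ≈ 0.3 kg
coconut milk: 0.5 cup × 4/5 × 240 g/cup ÷ 1000 g/kg ≈ 0.1 kg
basmati rice: 2.75 cup × 4/5 × 190 g/cup = 418.0 g

diced onion: 0.3 kg; coconut milk: 0.1 kg; basmati rice: 418.0 g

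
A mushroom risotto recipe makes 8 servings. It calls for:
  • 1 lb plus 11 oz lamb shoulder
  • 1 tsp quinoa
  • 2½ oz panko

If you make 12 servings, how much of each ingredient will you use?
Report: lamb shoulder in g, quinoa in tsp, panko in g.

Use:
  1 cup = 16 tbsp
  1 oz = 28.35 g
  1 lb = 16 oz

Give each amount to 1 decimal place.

Scaling factor: 12/8 = 3/2 = 1.5.
lamb shoulder: (1 lb + 11 oz = 1.6875 lb) × 3/2 × 16 oz/lb × 28.35 g/oz ≈ 1148.2 g
quinoa: 1 tsp × 3/2 = 1.5 tsp
panko: 2.5 oz × 3/2 × 28.35 g/oz ≈ 106.3 g

lamb shoulder: 1148.2 g; quinoa: 1.5 tsp; panko: 106.3 g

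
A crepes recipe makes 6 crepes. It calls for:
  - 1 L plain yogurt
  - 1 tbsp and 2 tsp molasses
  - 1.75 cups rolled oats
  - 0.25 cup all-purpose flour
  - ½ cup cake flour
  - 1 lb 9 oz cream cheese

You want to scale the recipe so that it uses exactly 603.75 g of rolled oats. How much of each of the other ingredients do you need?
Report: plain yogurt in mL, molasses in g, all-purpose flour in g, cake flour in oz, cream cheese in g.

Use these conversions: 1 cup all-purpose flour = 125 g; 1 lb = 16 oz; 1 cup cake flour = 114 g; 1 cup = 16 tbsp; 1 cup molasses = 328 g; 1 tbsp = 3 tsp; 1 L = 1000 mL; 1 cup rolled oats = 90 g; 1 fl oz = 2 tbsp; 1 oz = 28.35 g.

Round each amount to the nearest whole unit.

The original recipe has 157.5 g of rolled oats, so the scaling factor is 603.75 ÷ 157.5 = 23/6.
plain yogurt: 1 L × 23/6 × 1000 mL/L ≈ 3833 mL
molasses: (1 tbsp + 2 tsp = 5/3 tbsp) × 23/6 ÷ 16 tbsp/cup × 328 g/cup ≈ 131 g
all-purpose flour: 0.25 cup × 23/6 × 125 g/cup ≈ 120 g
cake flour: 0.5 cup × 23/6 × 114 g/cup ÷ 28.35 g/oz ≈ 8 oz
cream cheese: (1 lb + 9 oz = 1.5625 lb) × 23/6 × 16 oz/lb × 28.35 g/oz ≈ 2717 g

plain yogurt: 3833 mL; molasses: 131 g; all-purpose flour: 120 g; cake flour: 8 oz; cream cheese: 2717 g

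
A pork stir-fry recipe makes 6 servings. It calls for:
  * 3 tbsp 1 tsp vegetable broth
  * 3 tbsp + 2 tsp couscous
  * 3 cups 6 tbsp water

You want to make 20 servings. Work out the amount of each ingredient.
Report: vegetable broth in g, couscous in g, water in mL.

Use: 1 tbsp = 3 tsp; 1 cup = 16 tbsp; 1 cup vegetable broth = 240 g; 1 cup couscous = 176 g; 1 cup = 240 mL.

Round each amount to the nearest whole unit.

vegetable broth: 167 g; couscous: 134 g; water: 2700 mL

Scaling factor: 20/6 = 10/3.
vegetable broth: (3 tbsp + 1 tsp = 10/3 tbsp) × 10/3 ÷ 16 tbsp/cup × 240 g/cup ≈ 167 g
couscous: (3 tbsp + 2 tsp = 11/3 tbsp) × 10/3 ÷ 16 tbsp/cup × 176 g/cup ≈ 134 g
water: (3 cup + 6 tbsp = 3.375 cup) × 10/3 × 240 mL/cup = 2700 mL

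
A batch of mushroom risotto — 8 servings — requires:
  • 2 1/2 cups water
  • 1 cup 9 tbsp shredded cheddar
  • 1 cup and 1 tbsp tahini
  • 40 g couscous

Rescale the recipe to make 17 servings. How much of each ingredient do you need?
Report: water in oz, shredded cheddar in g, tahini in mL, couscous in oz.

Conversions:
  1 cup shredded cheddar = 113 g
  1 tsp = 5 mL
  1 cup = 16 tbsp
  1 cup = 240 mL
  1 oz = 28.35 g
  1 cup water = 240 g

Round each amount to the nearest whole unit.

water: 45 oz; shredded cheddar: 375 g; tahini: 542 mL; couscous: 3 oz

Scaling factor: 17/8 = 2.125.
water: 2.5 cup × 17/8 × 240 g/cup ÷ 28.35 g/oz ≈ 45 oz
shredded cheddar: (1 cup + 9 tbsp = 1.5625 cup) × 17/8 × 113 g/cup ≈ 375 g
tahini: (1 cup + 1 tbsp = 1.0625 cup) × 17/8 × 240 mL/cup ≈ 542 mL
couscous: 40 g × 17/8 ÷ 28.35 g/oz ≈ 3 oz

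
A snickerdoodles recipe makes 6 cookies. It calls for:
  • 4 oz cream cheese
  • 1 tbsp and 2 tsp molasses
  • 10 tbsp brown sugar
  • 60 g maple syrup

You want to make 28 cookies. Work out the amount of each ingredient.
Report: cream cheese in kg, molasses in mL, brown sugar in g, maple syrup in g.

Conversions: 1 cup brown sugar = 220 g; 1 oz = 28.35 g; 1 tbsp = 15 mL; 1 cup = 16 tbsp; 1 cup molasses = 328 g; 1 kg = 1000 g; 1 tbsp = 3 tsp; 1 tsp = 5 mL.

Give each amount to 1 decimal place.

Scaling factor: 28/6 = 14/3.
cream cheese: 4 oz × 14/3 × 28.35 g/oz ÷ 1000 g/kg ≈ 0.5 kg
molasses: (1 tbsp + 2 tsp = 5/3 tbsp) × 14/3 × 15 mL/tbsp ≈ 116.7 mL
brown sugar: 10 tbsp × 14/3 ÷ 16 tbsp/cup × 220 g/cup ≈ 641.7 g
maple syrup: 60 g × 14/3 = 280.0 g

cream cheese: 0.5 kg; molasses: 116.7 mL; brown sugar: 641.7 g; maple syrup: 280.0 g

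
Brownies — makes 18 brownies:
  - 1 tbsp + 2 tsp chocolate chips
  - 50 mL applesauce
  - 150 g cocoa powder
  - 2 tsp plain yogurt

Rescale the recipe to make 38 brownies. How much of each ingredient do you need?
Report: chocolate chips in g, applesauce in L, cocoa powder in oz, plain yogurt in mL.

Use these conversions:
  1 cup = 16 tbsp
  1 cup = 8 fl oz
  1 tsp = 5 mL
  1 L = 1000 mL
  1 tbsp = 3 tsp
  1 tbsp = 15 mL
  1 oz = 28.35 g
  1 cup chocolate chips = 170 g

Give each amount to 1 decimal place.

Scaling factor: 38/18 = 19/9.
chocolate chips: (1 tbsp + 2 tsp = 5/3 tbsp) × 19/9 ÷ 16 tbsp/cup × 170 g/cup ≈ 37.4 g
applesauce: 50 mL × 19/9 ÷ 1000 mL/L ≈ 0.1 L
cocoa powder: 150 g × 19/9 ÷ 28.35 g/oz ≈ 11.2 oz
plain yogurt: 2 tsp × 19/9 × 5 mL/tsp ≈ 21.1 mL

chocolate chips: 37.4 g; applesauce: 0.1 L; cocoa powder: 11.2 oz; plain yogurt: 21.1 mL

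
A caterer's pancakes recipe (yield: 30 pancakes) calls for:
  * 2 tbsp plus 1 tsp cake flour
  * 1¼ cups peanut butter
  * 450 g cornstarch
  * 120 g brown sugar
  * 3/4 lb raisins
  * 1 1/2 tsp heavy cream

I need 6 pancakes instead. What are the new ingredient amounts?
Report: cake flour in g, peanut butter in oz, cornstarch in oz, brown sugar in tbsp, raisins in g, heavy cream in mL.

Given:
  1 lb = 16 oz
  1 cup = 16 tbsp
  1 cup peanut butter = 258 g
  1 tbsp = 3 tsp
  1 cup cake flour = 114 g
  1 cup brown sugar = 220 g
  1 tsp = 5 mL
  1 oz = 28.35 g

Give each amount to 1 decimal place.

cake flour: 3.3 g; peanut butter: 2.3 oz; cornstarch: 3.2 oz; brown sugar: 1.7 tbsp; raisins: 68.0 g; heavy cream: 1.5 mL

Scaling factor: 6/30 = 1/5 = 0.2.
cake flour: (2 tbsp + 1 tsp = 7/3 tbsp) × 1/5 ÷ 16 tbsp/cup × 114 g/cup ≈ 3.3 g
peanut butter: 1.25 cup × 1/5 × 258 g/cup ÷ 28.35 g/oz ≈ 2.3 oz
cornstarch: 450 g × 1/5 ÷ 28.35 g/oz ≈ 3.2 oz
brown sugar: 120 g × 1/5 ÷ 220 g/cup × 16 tbsp/cup ≈ 1.7 tbsp
raisins: 0.75 lb × 1/5 × 16 oz/lb × 28.35 g/oz ≈ 68.0 g
heavy cream: 1.5 tsp × 1/5 × 5 mL/tsp = 1.5 mL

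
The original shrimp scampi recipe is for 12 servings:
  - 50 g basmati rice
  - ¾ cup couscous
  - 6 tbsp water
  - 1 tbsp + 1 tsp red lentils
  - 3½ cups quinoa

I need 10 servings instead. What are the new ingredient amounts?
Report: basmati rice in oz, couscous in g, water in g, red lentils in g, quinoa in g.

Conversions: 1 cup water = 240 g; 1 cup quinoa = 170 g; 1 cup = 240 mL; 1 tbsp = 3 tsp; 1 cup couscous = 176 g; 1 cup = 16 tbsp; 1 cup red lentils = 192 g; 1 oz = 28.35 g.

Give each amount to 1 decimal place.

Scaling factor: 10/12 = 5/6.
basmati rice: 50 g × 5/6 ÷ 28.35 g/oz ≈ 1.5 oz
couscous: 0.75 cup × 5/6 × 176 g/cup = 110.0 g
water: 6 tbsp × 5/6 ÷ 16 tbsp/cup × 240 g/cup = 75.0 g
red lentils: (1 tbsp + 1 tsp = 4/3 tbsp) × 5/6 ÷ 16 tbsp/cup × 192 g/cup ≈ 13.3 g
quinoa: 3.5 cup × 5/6 × 170 g/cup ≈ 495.8 g

basmati rice: 1.5 oz; couscous: 110.0 g; water: 75.0 g; red lentils: 13.3 g; quinoa: 495.8 g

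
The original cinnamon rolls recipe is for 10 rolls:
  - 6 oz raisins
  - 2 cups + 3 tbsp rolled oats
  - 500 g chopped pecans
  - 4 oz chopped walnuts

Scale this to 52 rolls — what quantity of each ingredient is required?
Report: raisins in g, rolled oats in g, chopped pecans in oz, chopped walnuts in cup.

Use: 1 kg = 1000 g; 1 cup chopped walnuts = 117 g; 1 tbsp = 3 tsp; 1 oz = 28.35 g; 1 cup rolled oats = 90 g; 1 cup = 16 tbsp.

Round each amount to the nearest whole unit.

Scaling factor: 52/10 = 26/5 = 5.2.
raisins: 6 oz × 26/5 × 28.35 g/oz ≈ 885 g
rolled oats: (2 cup + 3 tbsp = 2.1875 cup) × 26/5 × 90 g/cup ≈ 1024 g
chopped pecans: 500 g × 26/5 ÷ 28.35 g/oz ≈ 92 oz
chopped walnuts: 4 oz × 26/5 × 28.35 g/oz ÷ 117 g/cup ≈ 5 cup

raisins: 885 g; rolled oats: 1024 g; chopped pecans: 92 oz; chopped walnuts: 5 cup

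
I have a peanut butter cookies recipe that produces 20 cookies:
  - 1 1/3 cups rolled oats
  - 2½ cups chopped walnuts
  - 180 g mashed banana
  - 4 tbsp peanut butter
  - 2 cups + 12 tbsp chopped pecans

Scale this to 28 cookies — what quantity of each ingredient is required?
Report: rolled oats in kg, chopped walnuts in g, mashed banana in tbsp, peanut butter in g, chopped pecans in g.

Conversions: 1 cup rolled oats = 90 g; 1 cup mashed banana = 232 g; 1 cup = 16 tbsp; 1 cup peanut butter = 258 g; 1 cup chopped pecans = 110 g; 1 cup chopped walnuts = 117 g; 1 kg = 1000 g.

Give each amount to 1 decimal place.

rolled oats: 0.2 kg; chopped walnuts: 409.5 g; mashed banana: 17.4 tbsp; peanut butter: 90.3 g; chopped pecans: 423.5 g

Scaling factor: 28/20 = 7/5 = 1.4.
rolled oats: 4/3 cup × 7/5 × 90 g/cup ÷ 1000 g/kg ≈ 0.2 kg
chopped walnuts: 2.5 cup × 7/5 × 117 g/cup = 409.5 g
mashed banana: 180 g × 7/5 ÷ 232 g/cup × 16 tbsp/cup ≈ 17.4 tbsp
peanut butter: 4 tbsp × 7/5 ÷ 16 tbsp/cup × 258 g/cup = 90.3 g
chopped pecans: (2 cup + 12 tbsp = 2.75 cup) × 7/5 × 110 g/cup = 423.5 g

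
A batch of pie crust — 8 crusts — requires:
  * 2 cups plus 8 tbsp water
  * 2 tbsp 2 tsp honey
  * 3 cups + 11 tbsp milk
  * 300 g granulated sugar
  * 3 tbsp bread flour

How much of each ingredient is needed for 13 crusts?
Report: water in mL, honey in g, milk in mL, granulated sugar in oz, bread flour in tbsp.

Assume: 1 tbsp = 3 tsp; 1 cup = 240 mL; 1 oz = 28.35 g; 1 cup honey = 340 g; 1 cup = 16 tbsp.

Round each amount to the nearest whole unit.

Scaling factor: 13/8 = 1.625.
water: (2 cup + 8 tbsp = 2.5 cup) × 13/8 × 240 mL/cup = 975 mL
honey: (2 tbsp + 2 tsp = 8/3 tbsp) × 13/8 ÷ 16 tbsp/cup × 340 g/cup ≈ 92 g
milk: (3 cup + 11 tbsp = 3.6875 cup) × 13/8 × 240 mL/cup ≈ 1438 mL
granulated sugar: 300 g × 13/8 ÷ 28.35 g/oz ≈ 17 oz
bread flour: 3 tbsp × 13/8 ≈ 5 tbsp

water: 975 mL; honey: 92 g; milk: 1438 mL; granulated sugar: 17 oz; bread flour: 5 tbsp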